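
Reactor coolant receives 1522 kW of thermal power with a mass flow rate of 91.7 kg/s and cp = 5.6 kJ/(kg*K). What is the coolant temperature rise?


dT = Q / (m_dot * cp)
dT = 1522 / (91.7 * 5.6)
dT = 2.9639 C

2.9639


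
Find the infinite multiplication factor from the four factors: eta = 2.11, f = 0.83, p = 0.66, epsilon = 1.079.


k_inf = eta * f * p * epsilon
k_inf = 2.11 * 0.83 * 0.66 * 1.079
k_inf = 1.2472

1.2472


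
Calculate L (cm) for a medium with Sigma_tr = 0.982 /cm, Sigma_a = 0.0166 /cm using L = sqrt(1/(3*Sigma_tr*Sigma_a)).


D = 1 / (3 * Sigma_tr) = 1 / (3 * 0.982) = 0.3394433 cm
L = sqrt(D / Sigma_a)
L = sqrt(0.3394433 / 0.0166)
L = 4.5220 cm

4.5220


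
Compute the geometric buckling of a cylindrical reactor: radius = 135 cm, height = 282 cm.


B^2 = (2.405/R)^2 + (pi/H)^2
B^2 = (2.405/135)^2 + (pi/282)^2
B^2 = 4.4148e-04 /cm^2

4.4148e-04


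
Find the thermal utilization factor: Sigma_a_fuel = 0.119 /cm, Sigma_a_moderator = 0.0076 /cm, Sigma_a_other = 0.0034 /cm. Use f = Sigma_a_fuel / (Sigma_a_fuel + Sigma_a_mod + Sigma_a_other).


f = Sigma_a_fuel / (Sigma_a_fuel + Sigma_a_mod + Sigma_a_other)
f = 0.119 / (0.119 + 0.0076 + 0.0034)
f = 0.91538

0.91538


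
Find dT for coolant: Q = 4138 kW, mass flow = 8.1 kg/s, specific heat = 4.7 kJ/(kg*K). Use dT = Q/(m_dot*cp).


dT = Q / (m_dot * cp)
dT = 4138 / (8.1 * 4.7)
dT = 108.69 C

108.69


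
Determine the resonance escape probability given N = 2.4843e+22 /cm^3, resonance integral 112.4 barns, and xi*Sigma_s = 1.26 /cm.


p = exp(-N * I * 1e-24 / (xi*Sigma_s))
p = exp(-2.4843e+22 * 112.4 * 1e-24 / 1.26)
p = 0.10903

0.10903


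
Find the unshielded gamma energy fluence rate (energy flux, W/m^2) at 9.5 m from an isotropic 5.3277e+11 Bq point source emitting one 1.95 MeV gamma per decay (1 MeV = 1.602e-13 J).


psi = A * E * 1.602e-13 / (4*pi*r^2)
psi = 5.3277e+11 * 1.95 * 1.602e-13 / (4*pi*9.5^2)
psi = 1.4675e-04 W/m^2

1.4675e-04


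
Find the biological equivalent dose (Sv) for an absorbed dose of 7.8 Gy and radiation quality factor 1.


H = D * Q
H = 7.8 * 1
H = 7.8000 Sv

7.8000


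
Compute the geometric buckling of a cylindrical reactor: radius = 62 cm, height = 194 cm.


B^2 = (2.405/R)^2 + (pi/H)^2
B^2 = (2.405/62)^2 + (pi/194)^2
B^2 = 0.0017669 /cm^2

0.0017669


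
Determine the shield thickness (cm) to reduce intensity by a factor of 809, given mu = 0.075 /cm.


x = ln(factor) / mu
x = ln(809) / 0.075
x = 89.277 cm

89.277


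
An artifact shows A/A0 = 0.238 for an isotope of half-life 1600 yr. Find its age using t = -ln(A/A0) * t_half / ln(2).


lambda = ln(2) / t_half = ln(2) / 1600 = 4.332170e-04 /yr
t = -ln(A/A0) / lambda
t = -ln(0.238) / 4.332170e-04
t = 3313.5 yr

3313.5


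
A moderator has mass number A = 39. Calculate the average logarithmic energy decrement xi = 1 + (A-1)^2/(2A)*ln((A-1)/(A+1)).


xi = 1 + (A-1)^2/(2A) * ln((A-1)/(A+1))
xi = 1 + (39-1)^2/(2*39) * ln((39-1)/(39 +1))
xi = 0.050416

0.050416


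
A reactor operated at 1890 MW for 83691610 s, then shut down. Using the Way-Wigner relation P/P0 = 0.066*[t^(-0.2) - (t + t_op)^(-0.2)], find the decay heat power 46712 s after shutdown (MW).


P/P0 = 0.066 * [t^(-0.2) - (t + t_op)^(-0.2)]
P/P0 = 0.066 * [46712^(-0.2) - (46712 + 83691610)^(-0.2)]
P/P0 = 0.066 * [0.1164432 - 0.02602646] = 0.005967505
P = 1890 * 0.005967505 = 11.279 MW

11.279


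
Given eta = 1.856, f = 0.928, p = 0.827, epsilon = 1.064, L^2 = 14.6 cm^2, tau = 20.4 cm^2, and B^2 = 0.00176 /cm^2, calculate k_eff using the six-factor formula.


k_inf = eta*f*p*eps = 1.856*0.928*0.827*1.064 = 1.515560
P_TNL = 1/(1 + L^2*B^2) = 1/(1 + 14.6*0.00176) = 0.9749477
P_FNL = exp(-B^2*tau) = exp(-0.00176*20.4) = 0.9647329
k_eff = k_inf * P_TNL * P_FNL = 1.515560 * 0.9749477 * 0.9647329
k_eff = 1.4255

1.4255


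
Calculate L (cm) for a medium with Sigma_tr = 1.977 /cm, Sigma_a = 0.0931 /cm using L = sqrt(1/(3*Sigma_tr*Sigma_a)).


D = 1 / (3 * Sigma_tr) = 1 / (3 * 1.977) = 0.1686056 cm
L = sqrt(D / Sigma_a)
L = sqrt(0.1686056 / 0.0931)
L = 1.3457 cm

1.3457


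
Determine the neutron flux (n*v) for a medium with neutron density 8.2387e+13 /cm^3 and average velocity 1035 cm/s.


phi = n * v
phi = 8.2387e+13 * 1035
phi = 8.5271e+16 /cm^2/s

8.5271e+16


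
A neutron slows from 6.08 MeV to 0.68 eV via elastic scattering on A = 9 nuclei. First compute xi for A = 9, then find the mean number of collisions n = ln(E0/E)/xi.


xi = 1 + (A-1)^2/(2A)*ln((A-1)/(A+1)) = 0.2066007 (for A = 9)
n = ln(E0/E) / xi
n = ln(6.08e6 / 0.68) / 0.2066007
n = ln(8.941176e+06) / 0.2066007 = 77.474

77.474


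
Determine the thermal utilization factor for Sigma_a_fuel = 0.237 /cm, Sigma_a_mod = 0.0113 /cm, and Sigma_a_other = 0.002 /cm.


f = Sigma_a_fuel / (Sigma_a_fuel + Sigma_a_mod + Sigma_a_other)
f = 0.237 / (0.237 + 0.0113 + 0.002)
f = 0.94686

0.94686


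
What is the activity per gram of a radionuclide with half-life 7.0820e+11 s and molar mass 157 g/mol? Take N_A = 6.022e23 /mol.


lambda = ln(2) / t_half = ln(2) / 7.0820e+11 = 9.787450e-13 /s
SA = lambda * N_A / M
SA = 9.787450e-13 * 6.022e23 / 157
SA = 3.7541e+09 Bq/g

3.7541e+09


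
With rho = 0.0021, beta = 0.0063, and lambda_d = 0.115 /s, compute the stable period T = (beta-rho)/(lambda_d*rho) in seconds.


T = (beta - rho) / (lambda_d * rho)
T = (0.0063 - 0.0021) / (0.115 * 0.0021)
T = 17.391 s

17.391


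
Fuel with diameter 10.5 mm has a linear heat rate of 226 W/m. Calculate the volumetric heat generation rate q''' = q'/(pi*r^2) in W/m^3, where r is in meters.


r = D / 2 / 1000 = 10.5 / 2 / 1000 = 0.00525 m
q''' = q' / (pi * r^2)
q''' = 226 / (pi * 0.00525^2)
q''' = 2.6100e+06 W/m^3

2.6100e+06


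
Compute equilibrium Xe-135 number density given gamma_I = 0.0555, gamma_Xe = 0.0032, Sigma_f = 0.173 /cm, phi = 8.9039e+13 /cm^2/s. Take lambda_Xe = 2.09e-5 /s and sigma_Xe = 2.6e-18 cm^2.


Xe_eq = (gamma_I + gamma_Xe) * Sigma_f * phi / (lambda_Xe + sigma_Xe * phi)
Numerator = (0.0555 + 0.0032) * 0.173 * 8.9039e+13 = 9.041999e+11
Denominator = 2.09e-5 + 2.6e-18 * 8.9039e+13 = 2.524014e-04
Xe_eq = 9.041999e+11 / 2.524014e-04 = 3.5824e+15 /cm^3

3.5824e+15


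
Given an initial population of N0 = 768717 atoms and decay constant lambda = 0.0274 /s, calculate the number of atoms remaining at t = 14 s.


N = N0 * exp(-lambda * t)
N = 768717 * exp(-0.0274 * 14)
N = 523807

523807


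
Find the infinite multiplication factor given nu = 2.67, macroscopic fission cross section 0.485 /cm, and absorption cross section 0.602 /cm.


k_inf = nu * Sigma_f / Sigma_a
k_inf = 2.67 * 0.485 / 0.602
k_inf = 2.1511

2.1511


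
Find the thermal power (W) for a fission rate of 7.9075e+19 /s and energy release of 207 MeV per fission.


P = fission_rate * E_MeV * 1.602e-13
P = 7.9075e+19 * 207 * 1.602e-13
P = 2.6222e+09 W

2.6222e+09


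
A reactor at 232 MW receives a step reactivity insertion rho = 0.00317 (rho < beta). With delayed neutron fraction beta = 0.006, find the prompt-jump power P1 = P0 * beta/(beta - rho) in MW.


P1/P0 = beta / (beta - rho)
P1/P0 = 0.006 / (0.006 - 0.00317) = 2.120141
P1 = 232 * 2.120141 = 491.87 MW

491.87


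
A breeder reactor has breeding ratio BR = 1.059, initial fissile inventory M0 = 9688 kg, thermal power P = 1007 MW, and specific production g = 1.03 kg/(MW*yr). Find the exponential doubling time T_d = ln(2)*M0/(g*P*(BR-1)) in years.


Breeding gain G = BR - 1 = 1.059 - 1 = 0.059
Fissile production rate = g * P * G = 1.03 * 1007 * 0.059 = 61.19539 kg/yr
T_d = ln(2) * M0 / (g * P * G)
T_d = ln(2) * 9688 / 61.19539 = 109.73 yr

109.73


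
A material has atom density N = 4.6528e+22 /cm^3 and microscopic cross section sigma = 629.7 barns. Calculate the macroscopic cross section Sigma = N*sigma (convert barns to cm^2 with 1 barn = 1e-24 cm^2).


Sigma = N * sigma_barns * 1e-24
Sigma = 4.6528e+22 * 629.7 * 1e-24
Sigma = 29.299 /cm

29.299


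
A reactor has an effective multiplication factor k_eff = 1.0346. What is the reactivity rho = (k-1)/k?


rho = (k_eff - 1) / k_eff
rho = (1.0346 - 1) / 1.0346
rho = 0.033443

0.033443


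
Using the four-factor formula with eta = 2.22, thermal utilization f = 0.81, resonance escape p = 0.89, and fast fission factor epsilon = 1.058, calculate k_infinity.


k_inf = eta * f * p * epsilon
k_inf = 2.22 * 0.81 * 0.89 * 1.058
k_inf = 1.6932

1.6932


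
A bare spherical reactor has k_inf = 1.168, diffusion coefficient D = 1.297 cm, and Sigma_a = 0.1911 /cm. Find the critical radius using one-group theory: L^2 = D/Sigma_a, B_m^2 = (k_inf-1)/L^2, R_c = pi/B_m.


L^2 = D / Sigma_a = 1.297 / 0.1911 = 6.787023 cm^2
B_m^2 = (k_inf - 1) / L^2 = (1.168 - 1) / 6.787023 = 0.02475312 /cm^2
For a bare sphere: B_g = pi/R, so R_c = pi / sqrt(B_m^2)
R_c = pi / sqrt(0.02475312) = 19.968 cm

19.968


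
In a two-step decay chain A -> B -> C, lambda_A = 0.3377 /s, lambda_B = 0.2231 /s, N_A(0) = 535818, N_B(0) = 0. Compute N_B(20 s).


N_B(t) = lambda_A * N_A0 / (lambda_B - lambda_A) * [exp(-lambda_A*t) - exp(-lambda_B*t)]
exp(-0.3377*20) = 0.001166205; exp(-0.2231*20) = 0.01153926
N_B = 0.3377 * 535818 / (0.2231 - 0.3377) * (0.001166205 - 0.01153926)
N_B = 16378

16378


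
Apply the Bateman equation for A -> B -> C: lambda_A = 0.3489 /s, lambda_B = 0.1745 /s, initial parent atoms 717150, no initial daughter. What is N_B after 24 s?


N_B(t) = lambda_A * N_A0 / (lambda_B - lambda_A) * [exp(-lambda_A*t) - exp(-lambda_B*t)]
exp(-0.3489*24) = 2.308829e-04; exp(-0.1745*24) = 0.01517661
N_B = 0.3489 * 717150 / (0.1745 - 0.3489) * (2.308829e-04 - 0.01517661)
N_B = 21443

21443


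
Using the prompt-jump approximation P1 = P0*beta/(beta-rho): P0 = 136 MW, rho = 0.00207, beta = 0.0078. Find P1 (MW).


P1/P0 = beta / (beta - rho)
P1/P0 = 0.0078 / (0.0078 - 0.00207) = 1.361257
P1 = 136 * 1.361257 = 185.13 MW

185.13


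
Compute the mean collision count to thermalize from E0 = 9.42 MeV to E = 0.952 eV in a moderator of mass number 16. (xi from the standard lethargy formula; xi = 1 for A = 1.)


xi = 1 + (A-1)^2/(2A)*ln((A-1)/(A+1)) = 0.1199467 (for A = 16)
n = ln(E0/E) / xi
n = ln(9.42e6 / 0.952) / 0.1199467
n = ln(9.894958e+06) / 0.1199467 = 134.29

134.29


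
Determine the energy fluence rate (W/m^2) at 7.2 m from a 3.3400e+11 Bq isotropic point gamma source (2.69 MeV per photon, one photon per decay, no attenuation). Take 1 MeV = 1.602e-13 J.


psi = A * E * 1.602e-13 / (4*pi*r^2)
psi = 3.3400e+11 * 2.69 * 1.602e-13 / (4*pi*7.2^2)
psi = 2.2095e-04 W/m^2

2.2095e-04


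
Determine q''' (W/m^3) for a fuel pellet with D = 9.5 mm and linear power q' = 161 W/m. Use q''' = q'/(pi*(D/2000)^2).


r = D / 2 / 1000 = 9.5 / 2 / 1000 = 0.00475 m
q''' = q' / (pi * r^2)
q''' = 161 / (pi * 0.00475^2)
q''' = 2.2714e+06 W/m^3

2.2714e+06


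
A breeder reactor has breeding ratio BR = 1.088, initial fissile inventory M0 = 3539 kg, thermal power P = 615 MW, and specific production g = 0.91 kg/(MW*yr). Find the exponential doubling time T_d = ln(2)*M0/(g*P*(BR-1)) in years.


Breeding gain G = BR - 1 = 1.088 - 1 = 0.088
Fissile production rate = g * P * G = 0.91 * 615 * 0.088 = 49.2492 kg/yr
T_d = ln(2) * M0 / (g * P * G)
T_d = ln(2) * 3539 / 49.2492 = 49.809 yr

49.809


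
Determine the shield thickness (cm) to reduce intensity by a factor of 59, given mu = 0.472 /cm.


x = ln(factor) / mu
x = ln(59) / 0.472
x = 8.6389 cm

8.6389


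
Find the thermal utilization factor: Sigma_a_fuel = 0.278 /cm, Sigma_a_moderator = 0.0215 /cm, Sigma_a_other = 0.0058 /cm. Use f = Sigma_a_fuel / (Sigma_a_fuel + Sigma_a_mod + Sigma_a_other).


f = Sigma_a_fuel / (Sigma_a_fuel + Sigma_a_mod + Sigma_a_other)
f = 0.278 / (0.278 + 0.0215 + 0.0058)
f = 0.91058

0.91058


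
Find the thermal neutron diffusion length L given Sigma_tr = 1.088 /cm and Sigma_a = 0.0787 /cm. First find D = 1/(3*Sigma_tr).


D = 1 / (3 * Sigma_tr) = 1 / (3 * 1.088) = 0.3063725 cm
L = sqrt(D / Sigma_a)
L = sqrt(0.3063725 / 0.0787)
L = 1.9730 cm

1.9730


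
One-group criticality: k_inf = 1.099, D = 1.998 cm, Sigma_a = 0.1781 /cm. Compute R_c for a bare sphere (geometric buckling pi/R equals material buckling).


L^2 = D / Sigma_a = 1.998 / 0.1781 = 11.21842 cm^2
B_m^2 = (k_inf - 1) / L^2 = (1.099 - 1) / 11.21842 = 0.008824772 /cm^2
For a bare sphere: B_g = pi/R, so R_c = pi / sqrt(B_m^2)
R_c = pi / sqrt(0.008824772) = 33.442 cm

33.442


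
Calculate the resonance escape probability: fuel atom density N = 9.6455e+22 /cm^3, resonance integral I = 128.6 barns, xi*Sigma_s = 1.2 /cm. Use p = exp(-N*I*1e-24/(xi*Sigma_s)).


p = exp(-N * I * 1e-24 / (xi*Sigma_s))
p = exp(-9.6455e+22 * 128.6 * 1e-24 / 1.2)
p = 3.2419e-05

3.2419e-05


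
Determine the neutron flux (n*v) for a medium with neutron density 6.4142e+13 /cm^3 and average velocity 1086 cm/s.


phi = n * v
phi = 6.4142e+13 * 1086
phi = 6.9658e+16 /cm^2/s

6.9658e+16


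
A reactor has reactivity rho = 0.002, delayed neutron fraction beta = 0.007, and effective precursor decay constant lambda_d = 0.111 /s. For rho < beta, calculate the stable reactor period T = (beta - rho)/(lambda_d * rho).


T = (beta - rho) / (lambda_d * rho)
T = (0.007 - 0.002) / (0.111 * 0.002)
T = 22.523 s

22.523


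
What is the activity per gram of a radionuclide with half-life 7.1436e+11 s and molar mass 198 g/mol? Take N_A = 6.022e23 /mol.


lambda = ln(2) / t_half = ln(2) / 7.1436e+11 = 9.703051e-13 /s
SA = lambda * N_A / M
SA = 9.703051e-13 * 6.022e23 / 198
SA = 2.9511e+09 Bq/g

2.9511e+09


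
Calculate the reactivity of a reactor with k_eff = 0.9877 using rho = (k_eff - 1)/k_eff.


rho = (k_eff - 1) / k_eff
rho = (0.9877 - 1) / 0.9877
rho = -0.012453

-0.012453


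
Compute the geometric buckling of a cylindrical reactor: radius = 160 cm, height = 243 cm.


B^2 = (2.405/R)^2 + (pi/H)^2
B^2 = (2.405/160)^2 + (pi/243)^2
B^2 = 3.9308e-04 /cm^2

3.9308e-04


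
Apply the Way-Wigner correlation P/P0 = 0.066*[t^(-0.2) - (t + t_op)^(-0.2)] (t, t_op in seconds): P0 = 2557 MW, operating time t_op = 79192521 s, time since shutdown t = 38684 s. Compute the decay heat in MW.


P/P0 = 0.066 * [t^(-0.2) - (t + t_op)^(-0.2)]
P/P0 = 0.066 * [38684^(-0.2) - (38684 + 79192521)^(-0.2)]
P/P0 = 0.066 * [0.1209188 - 0.02631605] = 0.006243782
P = 2557 * 0.006243782 = 15.965 MW

15.965


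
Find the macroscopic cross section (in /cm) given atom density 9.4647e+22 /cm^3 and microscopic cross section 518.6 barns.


Sigma = N * sigma_barns * 1e-24
Sigma = 9.4647e+22 * 518.6 * 1e-24
Sigma = 49.084 /cm

49.084


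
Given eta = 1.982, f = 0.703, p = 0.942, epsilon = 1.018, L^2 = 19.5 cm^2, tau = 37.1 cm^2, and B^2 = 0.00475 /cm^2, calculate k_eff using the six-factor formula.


k_inf = eta*f*p*eps = 1.982*0.703*0.942*1.018 = 1.336158
P_TNL = 1/(1 + L^2*B^2) = 1/(1 + 19.5*0.00475) = 0.9152271
P_FNL = exp(-B^2*tau) = exp(-0.00475*37.1) = 0.8384293
k_eff = k_inf * P_TNL * P_FNL = 1.336158 * 0.9152271 * 0.8384293
k_eff = 1.0253

1.0253


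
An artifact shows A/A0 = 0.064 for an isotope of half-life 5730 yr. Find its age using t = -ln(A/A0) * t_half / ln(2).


lambda = ln(2) / t_half = ln(2) / 5730 = 1.209681e-04 /yr
t = -ln(A/A0) / lambda
t = -ln(0.064) / 1.209681e-04
t = 22724 yr

22724


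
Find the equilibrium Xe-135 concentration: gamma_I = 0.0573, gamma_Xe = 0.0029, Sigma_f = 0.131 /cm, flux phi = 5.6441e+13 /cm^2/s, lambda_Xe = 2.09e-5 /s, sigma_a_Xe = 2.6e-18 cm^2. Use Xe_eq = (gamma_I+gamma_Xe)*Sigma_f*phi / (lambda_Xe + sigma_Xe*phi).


Xe_eq = (gamma_I + gamma_Xe) * Sigma_f * phi / (lambda_Xe + sigma_Xe * phi)
Numerator = (0.0573 + 0.0029) * 0.131 * 5.6441e+13 = 4.451050e+11
Denominator = 2.09e-5 + 2.6e-18 * 5.6441e+13 = 1.676466e-04
Xe_eq = 4.451050e+11 / 1.676466e-04 = 2.6550e+15 /cm^3

2.6550e+15


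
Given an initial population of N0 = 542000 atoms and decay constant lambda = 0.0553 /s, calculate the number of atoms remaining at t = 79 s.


N = N0 * exp(-lambda * t)
N = 542000 * exp(-0.0553 * 79)
N = 6865.9

6865.9


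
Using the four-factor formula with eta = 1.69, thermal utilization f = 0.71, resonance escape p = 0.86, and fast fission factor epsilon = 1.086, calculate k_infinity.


k_inf = eta * f * p * epsilon
k_inf = 1.69 * 0.71 * 0.86 * 1.086
k_inf = 1.1207

1.1207


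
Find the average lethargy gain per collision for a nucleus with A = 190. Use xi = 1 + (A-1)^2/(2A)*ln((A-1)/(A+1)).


xi = 1 + (A-1)^2/(2A) * ln((A-1)/(A+1))
xi = 1 + (190-1)^2/(2*190) * ln((190-1)/(190 +1))
xi = 0.010489

0.010489


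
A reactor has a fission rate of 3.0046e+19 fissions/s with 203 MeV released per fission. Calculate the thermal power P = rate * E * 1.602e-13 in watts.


P = fission_rate * E_MeV * 1.602e-13
P = 3.0046e+19 * 203 * 1.602e-13
P = 9.7711e+08 W

9.7711e+08


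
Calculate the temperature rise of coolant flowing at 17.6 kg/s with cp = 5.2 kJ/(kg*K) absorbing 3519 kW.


dT = Q / (m_dot * cp)
dT = 3519 / (17.6 * 5.2)
dT = 38.451 C

38.451


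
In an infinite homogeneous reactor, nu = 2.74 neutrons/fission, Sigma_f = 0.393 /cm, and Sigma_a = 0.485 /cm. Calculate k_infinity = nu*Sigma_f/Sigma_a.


k_inf = nu * Sigma_f / Sigma_a
k_inf = 2.74 * 0.393 / 0.485
k_inf = 2.2202

2.2202


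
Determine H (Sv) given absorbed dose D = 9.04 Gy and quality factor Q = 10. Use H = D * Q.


H = D * Q
H = 9.04 * 10
H = 90.400 Sv

90.400


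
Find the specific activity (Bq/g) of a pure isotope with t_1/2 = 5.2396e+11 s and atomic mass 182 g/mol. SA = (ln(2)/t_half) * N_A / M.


lambda = ln(2) / t_half = ln(2) / 5.2396e+11 = 1.322901e-12 /s
SA = lambda * N_A / M
SA = 1.322901e-12 * 6.022e23 / 182
SA = 4.3772e+09 Bq/g

4.3772e+09


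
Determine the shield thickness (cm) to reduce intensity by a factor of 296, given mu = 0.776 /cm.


x = ln(factor) / mu
x = ln(296) / 0.776
x = 7.3329 cm

7.3329


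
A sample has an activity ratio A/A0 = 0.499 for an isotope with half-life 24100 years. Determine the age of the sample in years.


lambda = ln(2) / t_half = ln(2) / 24100 = 2.876129e-05 /yr
t = -ln(A/A0) / lambda
t = -ln(0.499) / 2.876129e-05
t = 24170 yr

24170


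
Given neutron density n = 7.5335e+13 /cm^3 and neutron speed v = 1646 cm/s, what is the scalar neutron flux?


phi = n * v
phi = 7.5335e+13 * 1646
phi = 1.2400e+17 /cm^2/s

1.2400e+17


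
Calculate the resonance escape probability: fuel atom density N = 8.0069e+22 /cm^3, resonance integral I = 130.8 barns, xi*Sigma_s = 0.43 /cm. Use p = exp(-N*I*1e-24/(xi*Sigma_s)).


p = exp(-N * I * 1e-24 / (xi*Sigma_s))
p = exp(-8.0069e+22 * 130.8 * 1e-24 / 0.43)
p = 2.6447e-11

2.6447e-11


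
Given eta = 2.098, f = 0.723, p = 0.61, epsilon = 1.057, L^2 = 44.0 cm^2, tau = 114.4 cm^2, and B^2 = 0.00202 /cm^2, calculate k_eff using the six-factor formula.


k_inf = eta*f*p*eps = 2.098*0.723*0.61*1.057 = 0.9780220
P_TNL = 1/(1 + L^2*B^2) = 1/(1 + 44.0*0.00202) = 0.9183748
P_FNL = exp(-B^2*tau) = exp(-0.00202*114.4) = 0.7936696
k_eff = k_inf * P_TNL * P_FNL = 0.9780220 * 0.9183748 * 0.7936696
k_eff = 0.71287

0.71287


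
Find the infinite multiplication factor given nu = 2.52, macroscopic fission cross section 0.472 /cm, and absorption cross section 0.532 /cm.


k_inf = nu * Sigma_f / Sigma_a
k_inf = 2.52 * 0.472 / 0.532
k_inf = 2.2358

2.2358


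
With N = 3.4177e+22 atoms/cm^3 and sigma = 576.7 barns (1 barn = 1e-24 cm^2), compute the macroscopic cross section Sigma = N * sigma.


Sigma = N * sigma_barns * 1e-24
Sigma = 3.4177e+22 * 576.7 * 1e-24
Sigma = 19.710 /cm

19.710


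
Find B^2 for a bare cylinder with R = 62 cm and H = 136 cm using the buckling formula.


B^2 = (2.405/R)^2 + (pi/H)^2
B^2 = (2.405/62)^2 + (pi/136)^2
B^2 = 0.0020383 /cm^2

0.0020383


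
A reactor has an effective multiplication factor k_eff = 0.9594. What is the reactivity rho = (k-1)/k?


rho = (k_eff - 1) / k_eff
rho = (0.9594 - 1) / 0.9594
rho = -0.042318

-0.042318


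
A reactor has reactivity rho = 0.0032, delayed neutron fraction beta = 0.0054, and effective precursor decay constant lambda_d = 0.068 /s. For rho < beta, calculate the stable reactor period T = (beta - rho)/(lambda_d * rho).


T = (beta - rho) / (lambda_d * rho)
T = (0.0054 - 0.0032) / (0.068 * 0.0032)
T = 10.110 s

10.110


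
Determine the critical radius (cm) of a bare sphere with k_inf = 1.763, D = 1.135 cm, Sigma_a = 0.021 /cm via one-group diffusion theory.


L^2 = D / Sigma_a = 1.135 / 0.021 = 54.04762 cm^2
B_m^2 = (k_inf - 1) / L^2 = (1.763 - 1) / 54.04762 = 0.01411718 /cm^2
For a bare sphere: B_g = pi/R, so R_c = pi / sqrt(B_m^2)
R_c = pi / sqrt(0.01411718) = 26.441 cm

26.441


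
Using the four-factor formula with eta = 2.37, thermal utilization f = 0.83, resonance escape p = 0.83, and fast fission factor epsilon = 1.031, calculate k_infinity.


k_inf = eta * f * p * epsilon
k_inf = 2.37 * 0.83 * 0.83 * 1.031
k_inf = 1.6833

1.6833


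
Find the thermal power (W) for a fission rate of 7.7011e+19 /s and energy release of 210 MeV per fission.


P = fission_rate * E_MeV * 1.602e-13
P = 7.7011e+19 * 210 * 1.602e-13
P = 2.5908e+09 W

2.5908e+09


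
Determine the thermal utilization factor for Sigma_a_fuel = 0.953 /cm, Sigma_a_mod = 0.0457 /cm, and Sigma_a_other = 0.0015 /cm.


f = Sigma_a_fuel / (Sigma_a_fuel + Sigma_a_mod + Sigma_a_other)
f = 0.953 / (0.953 + 0.0457 + 0.0015)
f = 0.95281

0.95281


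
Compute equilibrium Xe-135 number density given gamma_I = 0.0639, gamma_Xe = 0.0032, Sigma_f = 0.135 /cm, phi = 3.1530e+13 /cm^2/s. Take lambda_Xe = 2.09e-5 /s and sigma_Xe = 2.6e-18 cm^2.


Xe_eq = (gamma_I + gamma_Xe) * Sigma_f * phi / (lambda_Xe + sigma_Xe * phi)
Numerator = (0.0639 + 0.0032) * 0.135 * 3.1530e+13 = 2.856145e+11
Denominator = 2.09e-5 + 2.6e-18 * 3.1530e+13 = 1.028780e-04
Xe_eq = 2.856145e+11 / 1.028780e-04 = 2.7762e+15 /cm^3

2.7762e+15


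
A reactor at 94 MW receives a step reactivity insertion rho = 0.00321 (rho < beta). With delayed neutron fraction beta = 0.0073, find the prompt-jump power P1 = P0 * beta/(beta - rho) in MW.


P1/P0 = beta / (beta - rho)
P1/P0 = 0.0073 / (0.0073 - 0.00321) = 1.784841
P1 = 94 * 1.784841 = 167.78 MW

167.78


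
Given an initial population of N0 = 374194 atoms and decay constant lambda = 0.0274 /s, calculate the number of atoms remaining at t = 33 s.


N = N0 * exp(-lambda * t)
N = 374194 * exp(-0.0274 * 33)
N = 151498

151498


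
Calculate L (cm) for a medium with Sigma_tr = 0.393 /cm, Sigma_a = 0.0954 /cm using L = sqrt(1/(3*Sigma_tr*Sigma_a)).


D = 1 / (3 * Sigma_tr) = 1 / (3 * 0.393) = 0.8481764 cm
L = sqrt(D / Sigma_a)
L = sqrt(0.8481764 / 0.0954)
L = 2.9817 cm

2.9817


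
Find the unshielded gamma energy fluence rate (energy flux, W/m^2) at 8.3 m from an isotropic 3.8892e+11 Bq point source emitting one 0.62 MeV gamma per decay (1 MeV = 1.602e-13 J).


psi = A * E * 1.602e-13 / (4*pi*r^2)
psi = 3.8892e+11 * 0.62 * 1.602e-13 / (4*pi*8.3^2)
psi = 4.4622e-05 W/m^2

4.4622e-05


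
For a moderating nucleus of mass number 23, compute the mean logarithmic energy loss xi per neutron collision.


xi = 1 + (A-1)^2/(2A) * ln((A-1)/(A+1))
xi = 1 + (23-1)^2/(2*23) * ln((23-1)/(23 +1))
xi = 0.084489

0.084489


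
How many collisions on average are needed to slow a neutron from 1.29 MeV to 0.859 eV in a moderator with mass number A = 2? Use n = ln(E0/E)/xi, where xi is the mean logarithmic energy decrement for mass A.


xi = 1 + (A-1)^2/(2A)*ln((A-1)/(A+1)) = 0.7253469 (for A = 2)
n = ln(E0/E) / xi
n = ln(1.29e6 / 0.859) / 0.7253469
n = ln(1.501746e+06) / 0.7253469 = 19.607

19.607


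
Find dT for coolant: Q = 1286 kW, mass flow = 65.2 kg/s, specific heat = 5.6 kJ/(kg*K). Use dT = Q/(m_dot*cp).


dT = Q / (m_dot * cp)
dT = 1286 / (65.2 * 5.6)
dT = 3.5221 C

3.5221


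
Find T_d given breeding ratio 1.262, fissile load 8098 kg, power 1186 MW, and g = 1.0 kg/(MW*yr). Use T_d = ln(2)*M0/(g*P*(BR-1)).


Breeding gain G = BR - 1 = 1.262 - 1 = 0.262
Fissile production rate = g * P * G = 1.0 * 1186 * 0.262 = 310.732 kg/yr
T_d = ln(2) * M0 / (g * P * G)
T_d = ln(2) * 8098 / 310.732 = 18.064 yr

18.064


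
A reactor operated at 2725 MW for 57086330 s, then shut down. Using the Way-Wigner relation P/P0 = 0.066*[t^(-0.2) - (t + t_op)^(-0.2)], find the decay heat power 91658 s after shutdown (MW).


P/P0 = 0.066 * [t^(-0.2) - (t + t_op)^(-0.2)]
P/P0 = 0.066 * [91658^(-0.2) - (91658 + 57086330)^(-0.2)]
P/P0 = 0.066 * [0.1017574 - 0.02809016] = 0.004862038
P = 2725 * 0.004862038 = 13.249 MW

13.249


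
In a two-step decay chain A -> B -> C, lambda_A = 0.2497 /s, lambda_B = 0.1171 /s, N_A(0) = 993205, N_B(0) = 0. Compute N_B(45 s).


N_B(t) = lambda_A * N_A0 / (lambda_B - lambda_A) * [exp(-lambda_A*t) - exp(-lambda_B*t)]
exp(-0.2497*45) = 1.318409e-05; exp(-0.1171*45) = 0.005146183
N_B = 0.2497 * 993205 / (0.1171 - 0.2497) * (1.318409e-05 - 0.005146183)
N_B = 9600.3

9600.3


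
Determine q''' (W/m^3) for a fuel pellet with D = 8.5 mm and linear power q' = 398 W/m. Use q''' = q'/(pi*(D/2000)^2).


r = D / 2 / 1000 = 8.5 / 2 / 1000 = 0.00425 m
q''' = q' / (pi * r^2)
q''' = 398 / (pi * 0.00425^2)
q''' = 7.0138e+06 W/m^3

7.0138e+06


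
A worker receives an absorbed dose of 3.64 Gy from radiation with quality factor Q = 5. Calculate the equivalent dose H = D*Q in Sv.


H = D * Q
H = 3.64 * 5
H = 18.200 Sv

18.200


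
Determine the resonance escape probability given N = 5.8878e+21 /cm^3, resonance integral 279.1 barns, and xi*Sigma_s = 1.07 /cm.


p = exp(-N * I * 1e-24 / (xi*Sigma_s))
p = exp(-5.8878e+21 * 279.1 * 1e-24 / 1.07)
p = 0.21529

0.21529


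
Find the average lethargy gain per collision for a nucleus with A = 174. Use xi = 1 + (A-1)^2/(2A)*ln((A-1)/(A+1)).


xi = 1 + (A-1)^2/(2A) * ln((A-1)/(A+1))
xi = 1 + (174-1)^2/(2*174) * ln((174-1)/(174 +1))
xi = 0.011450

0.011450


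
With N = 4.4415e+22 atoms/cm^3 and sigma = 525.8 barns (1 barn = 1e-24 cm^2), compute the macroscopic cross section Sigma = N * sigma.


Sigma = N * sigma_barns * 1e-24
Sigma = 4.4415e+22 * 525.8 * 1e-24
Sigma = 23.353 /cm

23.353


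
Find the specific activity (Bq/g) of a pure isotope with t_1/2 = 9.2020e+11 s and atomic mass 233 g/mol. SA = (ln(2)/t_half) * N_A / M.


lambda = ln(2) / t_half = ln(2) / 9.2020e+11 = 7.532571e-13 /s
SA = lambda * N_A / M
SA = 7.532571e-13 * 6.022e23 / 233
SA = 1.9468e+09 Bq/g

1.9468e+09


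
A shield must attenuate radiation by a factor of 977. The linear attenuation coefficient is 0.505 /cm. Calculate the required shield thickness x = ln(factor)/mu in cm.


x = ln(factor) / mu
x = ln(977) / 0.505
x = 13.633 cm

13.633


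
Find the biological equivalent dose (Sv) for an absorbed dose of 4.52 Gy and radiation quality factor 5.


H = D * Q
H = 4.52 * 5
H = 22.600 Sv

22.600


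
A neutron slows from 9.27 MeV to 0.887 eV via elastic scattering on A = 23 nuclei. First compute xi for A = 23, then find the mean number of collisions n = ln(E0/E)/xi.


xi = 1 + (A-1)^2/(2A)*ln((A-1)/(A+1)) = 0.08448899 (for A = 23)
n = ln(E0/E) / xi
n = ln(9.27e6 / 0.887) / 0.08448899
n = ln(1.045096e+07) / 0.08448899 = 191.29

191.29


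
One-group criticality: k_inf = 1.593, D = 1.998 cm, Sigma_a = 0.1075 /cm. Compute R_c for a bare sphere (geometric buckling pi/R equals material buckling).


L^2 = D / Sigma_a = 1.998 / 0.1075 = 18.58605 cm^2
B_m^2 = (k_inf - 1) / L^2 = (1.593 - 1) / 18.58605 = 0.03190565 /cm^2
For a bare sphere: B_g = pi/R, so R_c = pi / sqrt(B_m^2)
R_c = pi / sqrt(0.03190565) = 17.588 cm

17.588


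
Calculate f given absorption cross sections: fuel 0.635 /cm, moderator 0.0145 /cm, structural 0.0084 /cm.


f = Sigma_a_fuel / (Sigma_a_fuel + Sigma_a_mod + Sigma_a_other)
f = 0.635 / (0.635 + 0.0145 + 0.0084)
f = 0.96519

0.96519


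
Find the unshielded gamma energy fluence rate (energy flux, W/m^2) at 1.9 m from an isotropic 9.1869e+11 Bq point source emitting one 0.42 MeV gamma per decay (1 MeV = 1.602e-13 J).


psi = A * E * 1.602e-13 / (4*pi*r^2)
psi = 9.1869e+11 * 0.42 * 1.602e-13 / (4*pi*1.9^2)
psi = 0.0013626 W/m^2

0.0013626


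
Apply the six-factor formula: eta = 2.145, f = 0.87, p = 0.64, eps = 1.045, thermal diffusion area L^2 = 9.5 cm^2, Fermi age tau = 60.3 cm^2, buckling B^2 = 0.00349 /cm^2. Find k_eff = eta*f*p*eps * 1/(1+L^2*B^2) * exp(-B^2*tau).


k_inf = eta*f*p*eps = 2.145*0.87*0.64*1.045 = 1.248081
P_TNL = 1/(1 + L^2*B^2) = 1/(1 + 9.5*0.00349) = 0.9679090
P_FNL = exp(-B^2*tau) = exp(-0.00349*60.3) = 0.8102220
k_eff = k_inf * P_TNL * P_FNL = 1.248081 * 0.9679090 * 0.8102220
k_eff = 0.97877

0.97877


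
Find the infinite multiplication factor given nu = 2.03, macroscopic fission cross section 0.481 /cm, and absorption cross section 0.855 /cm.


k_inf = nu * Sigma_f / Sigma_a
k_inf = 2.03 * 0.481 / 0.855
k_inf = 1.1420

1.1420


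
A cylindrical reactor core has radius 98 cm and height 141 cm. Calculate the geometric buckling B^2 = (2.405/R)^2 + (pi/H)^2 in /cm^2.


B^2 = (2.405/R)^2 + (pi/H)^2
B^2 = (2.405/98)^2 + (pi/141)^2
B^2 = 0.0010987 /cm^2

0.0010987


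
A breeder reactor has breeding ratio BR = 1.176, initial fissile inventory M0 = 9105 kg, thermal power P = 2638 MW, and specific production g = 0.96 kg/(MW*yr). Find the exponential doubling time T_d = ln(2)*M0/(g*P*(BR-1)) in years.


Breeding gain G = BR - 1 = 1.176 - 1 = 0.176
Fissile production rate = g * P * G = 0.96 * 2638 * 0.176 = 445.71648 kg/yr
T_d = ln(2) * M0 / (g * P * G)
T_d = ln(2) * 9105 / 445.71648 = 14.159 yr

14.159


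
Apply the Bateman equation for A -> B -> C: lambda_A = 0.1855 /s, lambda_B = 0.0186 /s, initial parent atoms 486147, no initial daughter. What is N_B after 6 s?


N_B(t) = lambda_A * N_A0 / (lambda_B - lambda_A) * [exp(-lambda_A*t) - exp(-lambda_B*t)]
exp(-0.1855*6) = 0.3285718; exp(-0.0186*6) = 0.8944019
N_B = 0.1855 * 486147 / (0.0186 - 0.1855) * (0.3285718 - 0.8944019)
N_B = 305732

305732


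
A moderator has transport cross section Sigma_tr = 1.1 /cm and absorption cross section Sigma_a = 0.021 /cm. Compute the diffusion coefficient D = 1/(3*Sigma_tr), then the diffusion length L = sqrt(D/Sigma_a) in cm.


D = 1 / (3 * Sigma_tr) = 1 / (3 * 1.1) = 0.3030303 cm
L = sqrt(D / Sigma_a)
L = sqrt(0.3030303 / 0.021)
L = 3.7987 cm

3.7987


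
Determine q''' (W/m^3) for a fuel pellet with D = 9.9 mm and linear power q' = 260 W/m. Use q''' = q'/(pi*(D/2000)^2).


r = D / 2 / 1000 = 9.9 / 2 / 1000 = 0.00495 m
q''' = q' / (pi * r^2)
q''' = 260 / (pi * 0.00495^2)
q''' = 3.3776e+06 W/m^3

3.3776e+06


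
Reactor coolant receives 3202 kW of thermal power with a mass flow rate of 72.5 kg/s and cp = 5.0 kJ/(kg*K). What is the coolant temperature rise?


dT = Q / (m_dot * cp)
dT = 3202 / (72.5 * 5.0)
dT = 8.8331 C

8.8331


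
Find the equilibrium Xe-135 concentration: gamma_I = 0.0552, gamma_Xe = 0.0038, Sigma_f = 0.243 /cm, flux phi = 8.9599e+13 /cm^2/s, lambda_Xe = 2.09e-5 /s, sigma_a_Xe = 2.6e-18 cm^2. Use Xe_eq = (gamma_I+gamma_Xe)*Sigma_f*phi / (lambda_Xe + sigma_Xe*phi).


Xe_eq = (gamma_I + gamma_Xe) * Sigma_f * phi / (lambda_Xe + sigma_Xe * phi)
Numerator = (0.0552 + 0.0038) * 0.243 * 8.9599e+13 = 1.284581e+12
Denominator = 2.09e-5 + 2.6e-18 * 8.9599e+13 = 2.538574e-04
Xe_eq = 1.284581e+12 / 2.538574e-04 = 5.0602e+15 /cm^3

5.0602e+15


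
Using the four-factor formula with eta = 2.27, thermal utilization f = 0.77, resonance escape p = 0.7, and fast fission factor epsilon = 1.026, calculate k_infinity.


k_inf = eta * f * p * epsilon
k_inf = 2.27 * 0.77 * 0.7 * 1.026
k_inf = 1.2553

1.2553


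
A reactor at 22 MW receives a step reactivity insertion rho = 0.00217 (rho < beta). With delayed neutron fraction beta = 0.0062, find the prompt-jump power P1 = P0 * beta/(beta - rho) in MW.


P1/P0 = beta / (beta - rho)
P1/P0 = 0.0062 / (0.0062 - 0.00217) = 1.538462
P1 = 22 * 1.538462 = 33.846 MW

33.846


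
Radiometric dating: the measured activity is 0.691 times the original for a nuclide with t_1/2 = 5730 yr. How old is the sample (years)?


lambda = ln(2) / t_half = ln(2) / 5730 = 1.209681e-04 /yr
t = -ln(A/A0) / lambda
t = -ln(0.691) / 1.209681e-04
t = 3055.5 yr

3055.5


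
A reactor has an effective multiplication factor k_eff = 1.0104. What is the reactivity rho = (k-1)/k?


rho = (k_eff - 1) / k_eff
rho = (1.0104 - 1) / 1.0104
rho = 0.010293

0.010293


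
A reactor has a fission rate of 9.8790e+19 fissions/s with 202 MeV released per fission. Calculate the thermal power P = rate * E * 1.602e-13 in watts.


P = fission_rate * E_MeV * 1.602e-13
P = 9.8790e+19 * 202 * 1.602e-13
P = 3.1969e+09 W

3.1969e+09


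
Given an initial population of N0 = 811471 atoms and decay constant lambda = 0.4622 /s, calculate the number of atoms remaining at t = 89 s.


N = N0 * exp(-lambda * t)
N = 811471 * exp(-0.4622 * 89)
N = 1.1072e-12

1.1072e-12


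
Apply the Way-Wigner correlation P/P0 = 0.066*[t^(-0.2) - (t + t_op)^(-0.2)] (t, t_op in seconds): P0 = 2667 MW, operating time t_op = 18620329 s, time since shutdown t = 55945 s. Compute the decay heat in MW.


P/P0 = 0.066 * [t^(-0.2) - (t + t_op)^(-0.2)]
P/P0 = 0.066 * [55945^(-0.2) - (55945 + 18620329)^(-0.2)]
P/P0 = 0.066 * [0.1123176 - 0.03513516] = 0.005094041
P = 2667 * 0.005094041 = 13.586 MW

13.586


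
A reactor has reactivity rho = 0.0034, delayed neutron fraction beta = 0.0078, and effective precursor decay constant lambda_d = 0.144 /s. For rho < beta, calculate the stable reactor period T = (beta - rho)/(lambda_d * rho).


T = (beta - rho) / (lambda_d * rho)
T = (0.0078 - 0.0034) / (0.144 * 0.0034)
T = 8.9869 s

8.9869


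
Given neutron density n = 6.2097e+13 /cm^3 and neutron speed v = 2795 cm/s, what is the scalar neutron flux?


phi = n * v
phi = 6.2097e+13 * 2795
phi = 1.7356e+17 /cm^2/s

1.7356e+17


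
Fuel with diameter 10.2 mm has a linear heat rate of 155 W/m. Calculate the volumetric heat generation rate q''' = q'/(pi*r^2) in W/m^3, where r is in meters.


r = D / 2 / 1000 = 10.2 / 2 / 1000 = 0.0051 m
q''' = q' / (pi * r^2)
q''' = 155 / (pi * 0.0051^2)
q''' = 1.8969e+06 W/m^3

1.8969e+06


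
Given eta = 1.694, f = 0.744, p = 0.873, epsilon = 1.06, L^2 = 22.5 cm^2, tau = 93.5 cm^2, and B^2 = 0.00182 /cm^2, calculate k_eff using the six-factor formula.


k_inf = eta*f*p*eps = 1.694*0.744*0.873*1.06 = 1.166290
P_TNL = 1/(1 + L^2*B^2) = 1/(1 + 22.5*0.00182) = 0.9606609
P_FNL = exp(-B^2*tau) = exp(-0.00182*93.5) = 0.8435214
k_eff = k_inf * P_TNL * P_FNL = 1.166290 * 0.9606609 * 0.8435214
k_eff = 0.94509

0.94509


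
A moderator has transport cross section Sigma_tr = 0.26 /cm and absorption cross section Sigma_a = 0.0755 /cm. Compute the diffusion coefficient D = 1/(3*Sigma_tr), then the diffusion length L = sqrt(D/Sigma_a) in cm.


D = 1 / (3 * Sigma_tr) = 1 / (3 * 0.26) = 1.282051 cm
L = sqrt(D / Sigma_a)
L = sqrt(1.282051 / 0.0755)
L = 4.1208 cm

4.1208


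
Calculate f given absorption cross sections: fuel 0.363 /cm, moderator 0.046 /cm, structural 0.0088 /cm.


f = Sigma_a_fuel / (Sigma_a_fuel + Sigma_a_mod + Sigma_a_other)
f = 0.363 / (0.363 + 0.046 + 0.0088)
f = 0.86884

0.86884


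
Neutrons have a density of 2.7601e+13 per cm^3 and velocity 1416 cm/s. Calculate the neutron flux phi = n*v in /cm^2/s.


phi = n * v
phi = 2.7601e+13 * 1416
phi = 3.9083e+16 /cm^2/s

3.9083e+16


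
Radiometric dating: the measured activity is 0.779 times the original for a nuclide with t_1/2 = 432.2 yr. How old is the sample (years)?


lambda = ln(2) / t_half = ln(2) / 432.2 = 0.001603765 /yr
t = -ln(A/A0) / lambda
t = -ln(0.779) / 0.001603765
t = 155.72 yr

155.72


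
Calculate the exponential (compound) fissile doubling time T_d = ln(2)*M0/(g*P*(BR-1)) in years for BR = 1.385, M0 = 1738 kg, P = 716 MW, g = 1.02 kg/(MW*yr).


Breeding gain G = BR - 1 = 1.385 - 1 = 0.385
Fissile production rate = g * P * G = 1.02 * 716 * 0.385 = 281.1732 kg/yr
T_d = ln(2) * M0 / (g * P * G)
T_d = ln(2) * 1738 / 281.1732 = 4.2845 yr

4.2845


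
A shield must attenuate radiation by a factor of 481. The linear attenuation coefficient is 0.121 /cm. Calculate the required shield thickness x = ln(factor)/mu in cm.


x = ln(factor) / mu
x = ln(481) / 0.121
x = 51.040 cm

51.040


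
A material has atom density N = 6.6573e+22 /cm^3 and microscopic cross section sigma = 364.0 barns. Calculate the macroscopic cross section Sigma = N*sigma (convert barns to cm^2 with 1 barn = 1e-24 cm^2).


Sigma = N * sigma_barns * 1e-24
Sigma = 6.6573e+22 * 364.0 * 1e-24
Sigma = 24.233 /cm

24.233


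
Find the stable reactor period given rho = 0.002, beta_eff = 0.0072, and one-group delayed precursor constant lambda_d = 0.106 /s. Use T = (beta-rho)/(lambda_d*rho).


T = (beta - rho) / (lambda_d * rho)
T = (0.0072 - 0.002) / (0.106 * 0.002)
T = 24.528 s

24.528


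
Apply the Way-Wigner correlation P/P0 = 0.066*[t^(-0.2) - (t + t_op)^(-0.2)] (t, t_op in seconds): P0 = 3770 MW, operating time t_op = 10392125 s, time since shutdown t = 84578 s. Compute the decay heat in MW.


P/P0 = 0.066 * [t^(-0.2) - (t + t_op)^(-0.2)]
P/P0 = 0.066 * [84578^(-0.2) - (84578 + 10392125)^(-0.2)]
P/P0 = 0.066 * [0.1034067 - 0.03944165] = 0.004221693
P = 3770 * 0.004221693 = 15.916 MW

15.916


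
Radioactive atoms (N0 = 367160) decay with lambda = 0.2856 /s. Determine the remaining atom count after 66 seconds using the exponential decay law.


N = N0 * exp(-lambda * t)
N = 367160 * exp(-0.2856 * 66)
N = 0.0023910

0.0023910


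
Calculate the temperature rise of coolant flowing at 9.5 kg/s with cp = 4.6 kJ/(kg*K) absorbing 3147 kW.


dT = Q / (m_dot * cp)
dT = 3147 / (9.5 * 4.6)
dT = 72.014 C

72.014


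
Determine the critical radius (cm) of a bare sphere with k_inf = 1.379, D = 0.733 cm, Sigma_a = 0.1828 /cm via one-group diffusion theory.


L^2 = D / Sigma_a = 0.733 / 0.1828 = 4.009847 cm^2
B_m^2 = (k_inf - 1) / L^2 = (1.379 - 1) / 4.009847 = 0.09451732 /cm^2
For a bare sphere: B_g = pi/R, so R_c = pi / sqrt(B_m^2)
R_c = pi / sqrt(0.09451732) = 10.219 cm

10.219


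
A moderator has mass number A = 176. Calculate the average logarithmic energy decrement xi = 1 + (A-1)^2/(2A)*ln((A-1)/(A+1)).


xi = 1 + (A-1)^2/(2A) * ln((A-1)/(A+1))
xi = 1 + (176-1)^2/(2*176) * ln((176-1)/(176 +1))
xi = 0.011321

0.011321


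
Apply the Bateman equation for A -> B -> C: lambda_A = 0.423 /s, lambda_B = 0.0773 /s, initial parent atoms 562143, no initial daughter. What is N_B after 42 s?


N_B(t) = lambda_A * N_A0 / (lambda_B - lambda_A) * [exp(-lambda_A*t) - exp(-lambda_B*t)]
exp(-0.423*42) = 1.924528e-08; exp(-0.0773*42) = 0.03890626
N_B = 0.423 * 562143 / (0.0773 - 0.423) * (1.924528e-08 - 0.03890626)
N_B = 26761

26761


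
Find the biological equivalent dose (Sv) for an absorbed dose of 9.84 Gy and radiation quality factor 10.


H = D * Q
H = 9.84 * 10
H = 98.400 Sv

98.400


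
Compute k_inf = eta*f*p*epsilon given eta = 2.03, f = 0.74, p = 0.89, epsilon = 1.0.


k_inf = eta * f * p * epsilon
k_inf = 2.03 * 0.74 * 0.89 * 1.0
k_inf = 1.3370

1.3370


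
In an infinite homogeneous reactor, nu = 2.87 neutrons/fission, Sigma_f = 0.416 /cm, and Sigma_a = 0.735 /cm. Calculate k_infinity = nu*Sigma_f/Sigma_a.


k_inf = nu * Sigma_f / Sigma_a
k_inf = 2.87 * 0.416 / 0.735
k_inf = 1.6244

1.6244


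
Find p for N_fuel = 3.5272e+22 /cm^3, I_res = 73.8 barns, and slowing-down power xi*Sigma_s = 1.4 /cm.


p = exp(-N * I * 1e-24 / (xi*Sigma_s))
p = exp(-3.5272e+22 * 73.8 * 1e-24 / 1.4)
p = 0.15578

0.15578


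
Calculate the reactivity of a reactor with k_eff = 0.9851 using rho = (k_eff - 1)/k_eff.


rho = (k_eff - 1) / k_eff
rho = (0.9851 - 1) / 0.9851
rho = -0.015125

-0.015125


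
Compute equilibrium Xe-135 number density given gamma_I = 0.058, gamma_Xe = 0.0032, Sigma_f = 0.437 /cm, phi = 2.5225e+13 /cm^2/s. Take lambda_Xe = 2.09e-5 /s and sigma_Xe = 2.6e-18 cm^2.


Xe_eq = (gamma_I + gamma_Xe) * Sigma_f * phi / (lambda_Xe + sigma_Xe * phi)
Numerator = (0.058 + 0.0032) * 0.437 * 2.5225e+13 = 6.746275e+11
Denominator = 2.09e-5 + 2.6e-18 * 2.5225e+13 = 8.648500e-05
Xe_eq = 6.746275e+11 / 8.648500e-05 = 7.8005e+15 /cm^3

7.8005e+15
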